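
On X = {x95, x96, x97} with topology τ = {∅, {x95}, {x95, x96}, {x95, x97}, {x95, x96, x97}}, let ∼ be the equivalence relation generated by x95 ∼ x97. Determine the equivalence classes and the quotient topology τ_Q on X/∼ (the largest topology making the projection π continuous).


X/∼ = {[x95=x97], [x96]}; |τ_Q| = 3.

Equivalence classes: [x95=x97], [x96].
Quotient map π: X → X/∼ sends x95 ↦ [x95=x97], x96 ↦ [x96], x97 ↦ [x95=x97].
For each subset V ⊆ X/∼, compute π^{-1}(V) ⊆ X and check whether π^{-1}(V) ∈ τ. V is open in τ_Q iff π^{-1}(V) ∈ τ.
  V = {}: π^{-1}(V) = ∅ ∈ τ ✓.
  V = {[x95=x97]}: π^{-1}(V) = {x95, x97} ∈ τ ✓.
  V = {[x96]}: π^{-1}(V) = {x96} ∉ τ ✗.
  V = {[x95=x97], [x96]}: π^{-1}(V) = {x95, x96, x97} ∈ τ ✓.
Open sets in the quotient: τ_Q = {{}, {[x95=x97]}, {[x95=x97], [x96]}} (3 elements).


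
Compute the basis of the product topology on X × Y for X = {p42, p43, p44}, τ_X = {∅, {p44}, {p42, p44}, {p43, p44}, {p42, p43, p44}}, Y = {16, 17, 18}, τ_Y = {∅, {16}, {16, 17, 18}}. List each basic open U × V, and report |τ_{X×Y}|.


Basis B = {∅ × ∅, {p44} × {16}, {p42, p44} × {16}, {p43, p44} × {16}, {p42, p43, p44} × {16}, {p44} × {16, 17, 18}, {p42, p44} × {16, 17, 18}, {p43, p44} × {16, 17, 18}, {p42, p43, p44} × {16, 17, 18}}; |τ_{X×Y}| = 14.

Enumerate products U × V with U ∈ τ_X, V ∈ τ_Y (deduplicated):
  ∅ × ∅ = {} (∅)
  {p44} × {16} = {(p44,16)}
  {p42, p44} × {16} = {(p42,16), (p44,16)}
  {p43, p44} × {16} = {(p43,16), (p44,16)}
  {p42, p43, p44} × {16} = {(p42,16), (p43,16), (p44,16)}
  {p44} × {16, 17, 18} = {(p44,16), (p44,17), (p44,18)}
  {p42, p44} × {16, 17, 18} = {(p42,16), (p42,17), (p42,18), (p44,16), (p44,17), (p44,18)}
  {p43, p44} × {16, 17, 18} = {(p43,16), (p43,17), (p43,18), (p44,16), (p44,17), (p44,18)}
  {p42, p43, p44} × {16, 17, 18} = {(p42,16), (p42,17), (p42,18), (p43,16), (p43,17), (p43,18), (p44,16), (p44,17), (p44,18)}
These 9 distinct sets form the basis B.
Close under arbitrary unions to get τ_{X×Y}; counting gives |τ_{X×Y}| = 14.


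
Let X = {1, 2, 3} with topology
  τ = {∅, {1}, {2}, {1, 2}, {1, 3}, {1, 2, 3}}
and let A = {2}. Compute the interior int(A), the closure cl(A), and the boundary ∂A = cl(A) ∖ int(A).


int(A) = {2}, cl(A) = {2}, ∂A = ∅.

Closed sets in (X, τ) are complements of opens:
  closed(X, τ) = {∅, {2}, {3}, {1, 3}, {2, 3}, {1, 2, 3}}.
int(A) = ⋃ {U ∈ τ : U ⊆ A}. Opens contained in A: ∅, {2}.
Taking the union of these: int(A) = {2}.
cl(A) = ⋂ {C closed : A ⊆ C}. Closed sets containing A: {2}, {2, 3}, {1, 2, 3}.
Intersecting these: cl(A) = {2}.
∂A = cl(A) ∖ int(A) = {2} ∖ {2} = ∅.


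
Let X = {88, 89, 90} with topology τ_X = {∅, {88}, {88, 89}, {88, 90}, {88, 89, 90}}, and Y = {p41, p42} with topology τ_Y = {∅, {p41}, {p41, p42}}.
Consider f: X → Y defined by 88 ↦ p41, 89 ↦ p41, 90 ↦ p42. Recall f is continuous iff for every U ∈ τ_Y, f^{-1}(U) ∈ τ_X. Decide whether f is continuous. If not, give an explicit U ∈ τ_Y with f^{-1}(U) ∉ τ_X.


f IS continuous.

Compute f^{-1}(U) for each U ∈ τ_Y:
  U = ∅: f^{-1}(U) = ∅ ∈ τ_X ✓.
  U = {p41}: f^{-1}(U) = {88, 89} ∈ τ_X ✓.
  U = {p41, p42}: f^{-1}(U) = {88, 89, 90} ∈ τ_X ✓.
Every preimage lies in τ_X, so f IS continuous.


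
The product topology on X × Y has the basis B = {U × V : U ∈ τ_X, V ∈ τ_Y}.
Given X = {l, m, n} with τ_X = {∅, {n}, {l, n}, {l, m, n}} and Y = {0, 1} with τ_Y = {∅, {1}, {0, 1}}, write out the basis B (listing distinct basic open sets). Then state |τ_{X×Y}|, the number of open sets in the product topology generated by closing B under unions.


Basis B = {∅ × ∅, {n} × {1}, {l, n} × {1}, {n} × {0, 1}, {l, m, n} × {1}, {l, n} × {0, 1}, {l, m, n} × {0, 1}}; |τ_{X×Y}| = 10.

Enumerate products U × V with U ∈ τ_X, V ∈ τ_Y (deduplicated):
  ∅ × ∅ = {} (∅)
  {n} × {1} = {(n,1)}
  {l, n} × {1} = {(l,1), (n,1)}
  {n} × {0, 1} = {(n,0), (n,1)}
  {l, m, n} × {1} = {(l,1), (m,1), (n,1)}
  {l, n} × {0, 1} = {(l,0), (l,1), (n,0), (n,1)}
  {l, m, n} × {0, 1} = {(l,0), (l,1), (m,0), (m,1), (n,0), (n,1)}
These 7 distinct sets form the basis B.
Close under arbitrary unions to get τ_{X×Y}; counting gives |τ_{X×Y}| = 10.


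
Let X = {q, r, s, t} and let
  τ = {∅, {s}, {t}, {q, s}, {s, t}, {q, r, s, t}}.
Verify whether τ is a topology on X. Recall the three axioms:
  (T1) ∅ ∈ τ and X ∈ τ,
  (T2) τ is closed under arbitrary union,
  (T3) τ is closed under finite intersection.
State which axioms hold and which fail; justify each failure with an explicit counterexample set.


τ is NOT a topology on X.

Axiom (T1): ∅ ∈ τ? Yes; X ∈ τ? Yes.
Axiom (T2/T3): check pairwise unions and intersections of members of τ.
Counterexample for (T2): {t} ∪ {q, s} = {q, s, t} ∉ τ. Therefore τ is NOT a topology.


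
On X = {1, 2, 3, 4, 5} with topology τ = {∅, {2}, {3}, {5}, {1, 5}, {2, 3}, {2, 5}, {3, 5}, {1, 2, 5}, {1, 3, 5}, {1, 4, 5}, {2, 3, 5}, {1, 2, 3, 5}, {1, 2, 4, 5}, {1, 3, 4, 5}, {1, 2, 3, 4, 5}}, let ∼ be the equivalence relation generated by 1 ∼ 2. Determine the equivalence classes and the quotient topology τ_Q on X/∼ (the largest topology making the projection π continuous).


X/∼ = {[1=2], [3], [4], [5]}; |τ_Q| = 8.

Equivalence classes: [1=2], [3], [4], [5].
Quotient map π: X → X/∼ sends 1 ↦ [1=2], 2 ↦ [1=2], 3 ↦ [3], 4 ↦ [4], 5 ↦ [5].
For each subset V ⊆ X/∼, compute π^{-1}(V) ⊆ X and check whether π^{-1}(V) ∈ τ. V is open in τ_Q iff π^{-1}(V) ∈ τ.
  V = {}: π^{-1}(V) = ∅ ∈ τ ✓.
  V = {[1=2]}: π^{-1}(V) = {1, 2} ∉ τ ✗.
  V = {[3]}: π^{-1}(V) = {3} ∈ τ ✓.
  V = {[1=2], [3]}: π^{-1}(V) = {1, 2, 3} ∉ τ ✗.
  V = {[4]}: π^{-1}(V) = {4} ∉ τ ✗.
  V = {[1=2], [4]}: π^{-1}(V) = {1, 2, 4} ∉ τ ✗.
  V = {[3], [4]}: π^{-1}(V) = {3, 4} ∉ τ ✗.
  V = {[1=2], [3], [4]}: π^{-1}(V) = {1, 2, 3, 4} ∉ τ ✗.
  V = {[5]}: π^{-1}(V) = {5} ∈ τ ✓.
  V = {[1=2], [5]}: π^{-1}(V) = {1, 2, 5} ∈ τ ✓.
  V = {[3], [5]}: π^{-1}(V) = {3, 5} ∈ τ ✓.
  V = {[1=2], [3], [5]}: π^{-1}(V) = {1, 2, 3, 5} ∈ τ ✓.
  V = {[4], [5]}: π^{-1}(V) = {4, 5} ∉ τ ✗.
  V = {[1=2], [4], [5]}: π^{-1}(V) = {1, 2, 4, 5} ∈ τ ✓.
  V = {[3], [4], [5]}: π^{-1}(V) = {3, 4, 5} ∉ τ ✗.
  V = {[1=2], [3], [4], [5]}: π^{-1}(V) = {1, 2, 3, 4, 5} ∈ τ ✓.
Open sets in the quotient: τ_Q = {{}, {[3]}, {[5]}, {[1=2], [5]}, {[3], [5]}, {[1=2], [3], [5]}, {[1=2], [4], [5]}, {[1=2], [3], [4], [5]}} (8 elements).


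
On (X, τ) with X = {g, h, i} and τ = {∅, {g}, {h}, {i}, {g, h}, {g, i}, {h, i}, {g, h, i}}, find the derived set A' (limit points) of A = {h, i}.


A' = ∅

For each x ∈ X, list the open sets U ∈ τ with x ∈ U, then check whether U ∩ (A ∖ {x}) ≠ ∅ for every such U.
  x = g: open {g} ∋ x has {g} ∩ (A ∖ {g}) = ∅, so x is NOT a limit point.
  x = h: open {h} ∋ x has {h} ∩ (A ∖ {h}) = ∅, so x is NOT a limit point.
  x = i: open {i} ∋ x has {i} ∩ (A ∖ {i}) = ∅, so x is NOT a limit point.
Collecting: A' = ∅.


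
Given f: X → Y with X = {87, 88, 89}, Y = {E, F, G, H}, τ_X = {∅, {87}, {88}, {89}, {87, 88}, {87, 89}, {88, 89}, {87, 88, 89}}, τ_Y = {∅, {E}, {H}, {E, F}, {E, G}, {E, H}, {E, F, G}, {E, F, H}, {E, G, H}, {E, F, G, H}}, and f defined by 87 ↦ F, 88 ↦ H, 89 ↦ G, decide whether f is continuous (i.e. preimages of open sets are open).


f IS continuous.

Compute f^{-1}(U) for each U ∈ τ_Y:
  U = ∅: f^{-1}(U) = ∅ ∈ τ_X ✓.
  U = {E}: f^{-1}(U) = ∅ ∈ τ_X ✓.
  U = {H}: f^{-1}(U) = {88} ∈ τ_X ✓.
  U = {E, F}: f^{-1}(U) = {87} ∈ τ_X ✓.
  U = {E, G}: f^{-1}(U) = {89} ∈ τ_X ✓.
  U = {E, H}: f^{-1}(U) = {88} ∈ τ_X ✓.
  U = {E, F, G}: f^{-1}(U) = {87, 89} ∈ τ_X ✓.
  U = {E, F, H}: f^{-1}(U) = {87, 88} ∈ τ_X ✓.
  U = {E, G, H}: f^{-1}(U) = {88, 89} ∈ τ_X ✓.
  U = {E, F, G, H}: f^{-1}(U) = {87, 88, 89} ∈ τ_X ✓.
Every preimage lies in τ_X, so f IS continuous.


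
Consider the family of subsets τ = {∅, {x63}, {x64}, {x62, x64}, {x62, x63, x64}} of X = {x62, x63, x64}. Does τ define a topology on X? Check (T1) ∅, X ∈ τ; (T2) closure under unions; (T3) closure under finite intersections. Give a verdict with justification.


τ is NOT a topology on X.

Axiom (T1): ∅ ∈ τ? Yes; X ∈ τ? Yes.
Axiom (T2/T3): check pairwise unions and intersections of members of τ.
Counterexample for (T2): {x63} ∪ {x64} = {x63, x64} ∉ τ. Therefore τ is NOT a topology.


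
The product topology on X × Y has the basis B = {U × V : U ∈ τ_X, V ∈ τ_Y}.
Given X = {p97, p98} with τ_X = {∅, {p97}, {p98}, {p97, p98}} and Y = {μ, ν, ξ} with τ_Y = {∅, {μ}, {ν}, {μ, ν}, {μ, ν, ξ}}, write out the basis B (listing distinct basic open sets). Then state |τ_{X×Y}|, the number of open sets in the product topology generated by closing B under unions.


Basis B = {∅ × ∅, {p97} × {μ}, {p97} × {ν}, {p98} × {μ}, {p98} × {ν}, {p97} × {μ, ν}, {p97, p98} × {μ}, {p97, p98} × {ν}, {p98} × {μ, ν}, {p97} × {μ, ν, ξ}, {p98} × {μ, ν, ξ}, {p97, p98} × {μ, ν}, {p97, p98} × {μ, ν, ξ}}; |τ_{X×Y}| = 25.

Enumerate products U × V with U ∈ τ_X, V ∈ τ_Y (deduplicated):
  ∅ × ∅ = {} (∅)
  {p97} × {μ} = {(p97,μ)}
  {p97} × {ν} = {(p97,ν)}
  {p98} × {μ} = {(p98,μ)}
  {p98} × {ν} = {(p98,ν)}
  {p97} × {μ, ν} = {(p97,μ), (p97,ν)}
  {p97, p98} × {μ} = {(p97,μ), (p98,μ)}
  {p97, p98} × {ν} = {(p97,ν), (p98,ν)}
  {p98} × {μ, ν} = {(p98,μ), (p98,ν)}
  {p97} × {μ, ν, ξ} = {(p97,μ), (p97,ν), (p97,ξ)}
  {p98} × {μ, ν, ξ} = {(p98,μ), (p98,ν), (p98,ξ)}
  {p97, p98} × {μ, ν} = {(p97,μ), (p97,ν), (p98,μ), (p98,ν)}
  {p97, p98} × {μ, ν, ξ} = {(p97,μ), (p97,ν), (p97,ξ), (p98,μ), (p98,ν), (p98,ξ)}
These 13 distinct sets form the basis B.
Close under arbitrary unions to get τ_{X×Y}; counting gives |τ_{X×Y}| = 25.


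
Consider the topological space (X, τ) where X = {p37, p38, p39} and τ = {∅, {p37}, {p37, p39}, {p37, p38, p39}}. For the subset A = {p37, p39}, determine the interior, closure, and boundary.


int(A) = {p37, p39}, cl(A) = {p37, p38, p39}, ∂A = {p38}.

Closed sets in (X, τ) are complements of opens:
  closed(X, τ) = {∅, {p38}, {p38, p39}, {p37, p38, p39}}.
int(A) = ⋃ {U ∈ τ : U ⊆ A}. Opens contained in A: ∅, {p37}, {p37, p39}.
Taking the union of these: int(A) = {p37, p39}.
cl(A) = ⋂ {C closed : A ⊆ C}. Closed sets containing A: {p37, p38, p39}.
Intersecting these: cl(A) = {p37, p38, p39}.
∂A = cl(A) ∖ int(A) = {p37, p38, p39} ∖ {p37, p39} = {p38}.


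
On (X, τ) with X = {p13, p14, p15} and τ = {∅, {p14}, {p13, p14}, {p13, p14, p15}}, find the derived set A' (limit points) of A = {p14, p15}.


A' = {p13, p15}

For each x ∈ X, list the open sets U ∈ τ with x ∈ U, then check whether U ∩ (A ∖ {x}) ≠ ∅ for every such U.
  x = p13: opens ∋ x are {p13, p14}, {p13, p14, p15}; each meets A ∖ {p13}, so x IS a limit point.
  x = p14: open {p14} ∋ x has {p14} ∩ (A ∖ {p14}) = ∅, so x is NOT a limit point.
  x = p15: opens ∋ x are {p13, p14, p15}; each meets A ∖ {p15}, so x IS a limit point.
Collecting: A' = {p13, p15}.


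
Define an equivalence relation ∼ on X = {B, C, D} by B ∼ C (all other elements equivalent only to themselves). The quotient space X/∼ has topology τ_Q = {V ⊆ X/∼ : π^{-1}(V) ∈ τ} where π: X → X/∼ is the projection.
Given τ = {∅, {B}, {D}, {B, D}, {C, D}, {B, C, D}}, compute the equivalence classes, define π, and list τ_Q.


X/∼ = {[B=C], [D]}; |τ_Q| = 3.

Equivalence classes: [B=C], [D].
Quotient map π: X → X/∼ sends B ↦ [B=C], C ↦ [B=C], D ↦ [D].
For each subset V ⊆ X/∼, compute π^{-1}(V) ⊆ X and check whether π^{-1}(V) ∈ τ. V is open in τ_Q iff π^{-1}(V) ∈ τ.
  V = {}: π^{-1}(V) = ∅ ∈ τ ✓.
  V = {[B=C]}: π^{-1}(V) = {B, C} ∉ τ ✗.
  V = {[D]}: π^{-1}(V) = {D} ∈ τ ✓.
  V = {[B=C], [D]}: π^{-1}(V) = {B, C, D} ∈ τ ✓.
Open sets in the quotient: τ_Q = {{}, {[D]}, {[B=C], [D]}} (3 elements).


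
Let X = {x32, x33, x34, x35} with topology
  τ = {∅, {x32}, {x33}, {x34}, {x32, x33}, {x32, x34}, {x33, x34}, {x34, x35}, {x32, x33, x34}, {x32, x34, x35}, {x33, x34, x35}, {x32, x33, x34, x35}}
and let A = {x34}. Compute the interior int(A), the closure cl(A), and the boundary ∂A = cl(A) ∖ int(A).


int(A) = {x34}, cl(A) = {x34, x35}, ∂A = {x35}.

Closed sets in (X, τ) are complements of opens:
  closed(X, τ) = {∅, {x32}, {x33}, {x35}, {x32, x33}, {x32, x35}, {x33, x35}, {x34, x35}, {x32, x33, x35}, {x32, x34, x35}, {x33, x34, x35}, {x32, x33, x34, x35}}.
int(A) = ⋃ {U ∈ τ : U ⊆ A}. Opens contained in A: ∅, {x34}.
Taking the union of these: int(A) = {x34}.
cl(A) = ⋂ {C closed : A ⊆ C}. Closed sets containing A: {x34, x35}, {x32, x34, x35}, {x33, x34, x35}, {x32, x33, x34, x35}.
Intersecting these: cl(A) = {x34, x35}.
∂A = cl(A) ∖ int(A) = {x34, x35} ∖ {x34} = {x35}.


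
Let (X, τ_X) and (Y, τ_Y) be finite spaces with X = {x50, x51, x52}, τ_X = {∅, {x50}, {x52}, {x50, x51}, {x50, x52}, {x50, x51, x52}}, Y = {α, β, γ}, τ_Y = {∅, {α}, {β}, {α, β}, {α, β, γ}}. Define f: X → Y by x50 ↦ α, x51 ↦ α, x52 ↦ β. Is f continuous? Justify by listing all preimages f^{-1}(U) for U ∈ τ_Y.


f IS continuous.

Compute f^{-1}(U) for each U ∈ τ_Y:
  U = ∅: f^{-1}(U) = ∅ ∈ τ_X ✓.
  U = {α}: f^{-1}(U) = {x50, x51} ∈ τ_X ✓.
  U = {β}: f^{-1}(U) = {x52} ∈ τ_X ✓.
  U = {α, β}: f^{-1}(U) = {x50, x51, x52} ∈ τ_X ✓.
  U = {α, β, γ}: f^{-1}(U) = {x50, x51, x52} ∈ τ_X ✓.
Every preimage lies in τ_X, so f IS continuous.


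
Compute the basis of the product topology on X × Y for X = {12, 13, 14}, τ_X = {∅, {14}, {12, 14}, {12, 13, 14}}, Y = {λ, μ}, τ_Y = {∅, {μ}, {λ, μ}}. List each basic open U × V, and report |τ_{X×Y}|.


Basis B = {∅ × ∅, {14} × {μ}, {12, 14} × {μ}, {14} × {λ, μ}, {12, 13, 14} × {μ}, {12, 14} × {λ, μ}, {12, 13, 14} × {λ, μ}}; |τ_{X×Y}| = 10.

Enumerate products U × V with U ∈ τ_X, V ∈ τ_Y (deduplicated):
  ∅ × ∅ = {} (∅)
  {14} × {μ} = {(14,μ)}
  {12, 14} × {μ} = {(12,μ), (14,μ)}
  {14} × {λ, μ} = {(14,λ), (14,μ)}
  {12, 13, 14} × {μ} = {(12,μ), (13,μ), (14,μ)}
  {12, 14} × {λ, μ} = {(12,λ), (12,μ), (14,λ), (14,μ)}
  {12, 13, 14} × {λ, μ} = {(12,λ), (12,μ), (13,λ), (13,μ), (14,λ), (14,μ)}
These 7 distinct sets form the basis B.
Close under arbitrary unions to get τ_{X×Y}; counting gives |τ_{X×Y}| = 10.


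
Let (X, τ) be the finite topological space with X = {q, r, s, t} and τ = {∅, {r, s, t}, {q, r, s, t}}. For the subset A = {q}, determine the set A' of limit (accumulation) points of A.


A' = ∅

For each x ∈ X, list the open sets U ∈ τ with x ∈ U, then check whether U ∩ (A ∖ {x}) ≠ ∅ for every such U.
  x = q: open {q, r, s, t} ∋ x has {q, r, s, t} ∩ (A ∖ {q}) = ∅, so x is NOT a limit point.
  x = r: open {r, s, t} ∋ x has {r, s, t} ∩ (A ∖ {r}) = ∅, so x is NOT a limit point.
  x = s: open {r, s, t} ∋ x has {r, s, t} ∩ (A ∖ {s}) = ∅, so x is NOT a limit point.
  x = t: open {r, s, t} ∋ x has {r, s, t} ∩ (A ∖ {t}) = ∅, so x is NOT a limit point.
Collecting: A' = ∅.


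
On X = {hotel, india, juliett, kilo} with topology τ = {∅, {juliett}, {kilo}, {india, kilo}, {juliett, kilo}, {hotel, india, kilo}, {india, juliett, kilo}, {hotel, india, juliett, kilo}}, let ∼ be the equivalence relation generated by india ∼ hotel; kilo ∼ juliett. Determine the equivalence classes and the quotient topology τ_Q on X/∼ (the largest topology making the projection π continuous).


X/∼ = {[hotel=india], [juliett=kilo]}; |τ_Q| = 3.

Equivalence classes: [hotel=india], [juliett=kilo].
Quotient map π: X → X/∼ sends hotel ↦ [hotel=india], india ↦ [hotel=india], juliett ↦ [juliett=kilo], kilo ↦ [juliett=kilo].
For each subset V ⊆ X/∼, compute π^{-1}(V) ⊆ X and check whether π^{-1}(V) ∈ τ. V is open in τ_Q iff π^{-1}(V) ∈ τ.
  V = {}: π^{-1}(V) = ∅ ∈ τ ✓.
  V = {[hotel=india]}: π^{-1}(V) = {hotel, india} ∉ τ ✗.
  V = {[juliett=kilo]}: π^{-1}(V) = {juliett, kilo} ∈ τ ✓.
  V = {[hotel=india], [juliett=kilo]}: π^{-1}(V) = {hotel, india, juliett, kilo} ∈ τ ✓.
Open sets in the quotient: τ_Q = {{}, {[juliett=kilo]}, {[hotel=india], [juliett=kilo]}} (3 elements).


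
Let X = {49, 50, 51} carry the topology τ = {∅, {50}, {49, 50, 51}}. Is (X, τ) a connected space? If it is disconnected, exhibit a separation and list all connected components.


(X, τ) is connected.

Find clopen sets (U ∈ τ with X ∖ U ∈ τ):
  U = ∅, X ∖ U = {49, 50, 51} — both open, so U is clopen.
  U = {49, 50, 51}, X ∖ U = ∅ — both open, so U is clopen.
Only trivial clopens (∅ and X) exist, so (X, τ) is connected.
Compute connected components by grouping points that agree on all clopens:
  component: {49, 50, 51}


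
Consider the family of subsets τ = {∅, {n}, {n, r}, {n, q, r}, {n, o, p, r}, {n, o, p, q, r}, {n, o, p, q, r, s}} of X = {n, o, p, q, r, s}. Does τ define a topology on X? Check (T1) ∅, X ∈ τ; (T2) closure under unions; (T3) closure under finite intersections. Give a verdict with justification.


τ IS a topology on X.

Axiom (T1): ∅ ∈ τ? Yes; X ∈ τ? Yes.
Axiom (T2/T3): check pairwise unions and intersections of members of τ.
All pairwise intersections and unions checked — each lies in τ. Therefore τ satisfies (T1), (T2), (T3): it IS a topology on X.


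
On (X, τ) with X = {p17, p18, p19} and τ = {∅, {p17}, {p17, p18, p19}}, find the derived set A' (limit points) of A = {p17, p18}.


A' = {p18, p19}

For each x ∈ X, list the open sets U ∈ τ with x ∈ U, then check whether U ∩ (A ∖ {x}) ≠ ∅ for every such U.
  x = p17: open {p17} ∋ x has {p17} ∩ (A ∖ {p17}) = ∅, so x is NOT a limit point.
  x = p18: opens ∋ x are {p17, p18, p19}; each meets A ∖ {p18}, so x IS a limit point.
  x = p19: opens ∋ x are {p17, p18, p19}; each meets A ∖ {p19}, so x IS a limit point.
Collecting: A' = {p18, p19}.


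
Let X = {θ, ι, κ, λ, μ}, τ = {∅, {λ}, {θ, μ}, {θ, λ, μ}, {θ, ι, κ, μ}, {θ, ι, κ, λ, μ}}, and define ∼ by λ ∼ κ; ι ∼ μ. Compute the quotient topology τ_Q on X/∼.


X/∼ = {[θ], [ι=μ], [κ=λ]}; |τ_Q| = 2.

Equivalence classes: [θ], [ι=μ], [κ=λ].
Quotient map π: X → X/∼ sends θ ↦ [θ], ι ↦ [ι=μ], κ ↦ [κ=λ], λ ↦ [κ=λ], μ ↦ [ι=μ].
For each subset V ⊆ X/∼, compute π^{-1}(V) ⊆ X and check whether π^{-1}(V) ∈ τ. V is open in τ_Q iff π^{-1}(V) ∈ τ.
  V = {}: π^{-1}(V) = ∅ ∈ τ ✓.
  V = {[θ]}: π^{-1}(V) = {θ} ∉ τ ✗.
  V = {[ι=μ]}: π^{-1}(V) = {ι, μ} ∉ τ ✗.
  V = {[θ], [ι=μ]}: π^{-1}(V) = {θ, ι, μ} ∉ τ ✗.
  V = {[κ=λ]}: π^{-1}(V) = {κ, λ} ∉ τ ✗.
  V = {[θ], [κ=λ]}: π^{-1}(V) = {θ, κ, λ} ∉ τ ✗.
  V = {[ι=μ], [κ=λ]}: π^{-1}(V) = {ι, κ, λ, μ} ∉ τ ✗.
  V = {[θ], [ι=μ], [κ=λ]}: π^{-1}(V) = {θ, ι, κ, λ, μ} ∈ τ ✓.
Open sets in the quotient: τ_Q = {{}, {[θ], [ι=μ], [κ=λ]}} (2 elements).


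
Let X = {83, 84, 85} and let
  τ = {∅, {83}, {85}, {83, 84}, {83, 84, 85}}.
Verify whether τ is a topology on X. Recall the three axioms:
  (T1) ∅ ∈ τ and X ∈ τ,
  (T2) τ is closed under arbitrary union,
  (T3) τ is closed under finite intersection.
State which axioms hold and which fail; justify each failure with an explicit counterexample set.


τ is NOT a topology on X.

Axiom (T1): ∅ ∈ τ? Yes; X ∈ τ? Yes.
Axiom (T2/T3): check pairwise unions and intersections of members of τ.
Counterexample for (T2): {83} ∪ {85} = {83, 85} ∉ τ. Therefore τ is NOT a topology.


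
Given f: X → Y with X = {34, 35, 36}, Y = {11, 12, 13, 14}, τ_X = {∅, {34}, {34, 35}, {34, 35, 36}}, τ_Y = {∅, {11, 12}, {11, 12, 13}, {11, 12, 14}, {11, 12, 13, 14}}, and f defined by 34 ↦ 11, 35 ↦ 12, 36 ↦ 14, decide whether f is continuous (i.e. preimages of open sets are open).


f IS continuous.

Compute f^{-1}(U) for each U ∈ τ_Y:
  U = ∅: f^{-1}(U) = ∅ ∈ τ_X ✓.
  U = {11, 12}: f^{-1}(U) = {34, 35} ∈ τ_X ✓.
  U = {11, 12, 13}: f^{-1}(U) = {34, 35} ∈ τ_X ✓.
  U = {11, 12, 14}: f^{-1}(U) = {34, 35, 36} ∈ τ_X ✓.
  U = {11, 12, 13, 14}: f^{-1}(U) = {34, 35, 36} ∈ τ_X ✓.
Every preimage lies in τ_X, so f IS continuous.


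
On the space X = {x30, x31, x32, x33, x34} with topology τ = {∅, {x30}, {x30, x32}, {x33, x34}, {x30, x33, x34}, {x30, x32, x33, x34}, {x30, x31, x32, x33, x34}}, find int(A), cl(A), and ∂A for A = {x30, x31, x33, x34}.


int(A) = {x30, x33, x34}, cl(A) = {x30, x31, x32, x33, x34}, ∂A = {x31, x32}.

Closed sets in (X, τ) are complements of opens:
  closed(X, τ) = {∅, {x31}, {x31, x32}, {x30, x31, x32}, {x31, x33, x34}, {x31, x32, x33, x34}, {x30, x31, x32, x33, x34}}.
int(A) = ⋃ {U ∈ τ : U ⊆ A}. Opens contained in A: ∅, {x30}, {x33, x34}, {x30, x33, x34}.
Taking the union of these: int(A) = {x30, x33, x34}.
cl(A) = ⋂ {C closed : A ⊆ C}. Closed sets containing A: {x30, x31, x32, x33, x34}.
Intersecting these: cl(A) = {x30, x31, x32, x33, x34}.
∂A = cl(A) ∖ int(A) = {x30, x31, x32, x33, x34} ∖ {x30, x33, x34} = {x31, x32}.


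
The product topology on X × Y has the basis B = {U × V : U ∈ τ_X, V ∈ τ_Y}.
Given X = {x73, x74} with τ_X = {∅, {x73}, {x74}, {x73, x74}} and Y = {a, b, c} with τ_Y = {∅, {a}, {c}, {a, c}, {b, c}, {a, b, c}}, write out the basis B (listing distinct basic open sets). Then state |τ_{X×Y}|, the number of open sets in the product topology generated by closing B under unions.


Basis B = {∅ × ∅, {x73} × {a}, {x73} × {c}, {x74} × {a}, {x74} × {c}, {x73} × {a, c}, {x73, x74} × {a}, {x73} × {b, c}, {x73, x74} × {c}, {x74} × {a, c}, {x74} × {b, c}, {x73} × {a, b, c}, {x74} × {a, b, c}, {x73, x74} × {a, c}, {x73, x74} × {b, c}, {x73, x74} × {a, b, c}}; |τ_{X×Y}| = 36.

Enumerate products U × V with U ∈ τ_X, V ∈ τ_Y (deduplicated):
  ∅ × ∅ = {} (∅)
  {x73} × {a} = {(x73,a)}
  {x73} × {c} = {(x73,c)}
  {x74} × {a} = {(x74,a)}
  {x74} × {c} = {(x74,c)}
  {x73} × {a, c} = {(x73,a), (x73,c)}
  {x73, x74} × {a} = {(x73,a), (x74,a)}
  {x73} × {b, c} = {(x73,b), (x73,c)}
  {x73, x74} × {c} = {(x73,c), (x74,c)}
  {x74} × {a, c} = {(x74,a), (x74,c)}
  {x74} × {b, c} = {(x74,b), (x74,c)}
  {x73} × {a, b, c} = {(x73,a), (x73,b), (x73,c)}
  {x74} × {a, b, c} = {(x74,a), (x74,b), (x74,c)}
  {x73, x74} × {a, c} = {(x73,a), (x73,c), (x74,a), (x74,c)}
  {x73, x74} × {b, c} = {(x73,b), (x73,c), (x74,b), (x74,c)}
  {x73, x74} × {a, b, c} = {(x73,a), (x73,b), (x73,c), (x74,a), (x74,b), (x74,c)}
These 16 distinct sets form the basis B.
Close under arbitrary unions to get τ_{X×Y}; counting gives |τ_{X×Y}| = 36.


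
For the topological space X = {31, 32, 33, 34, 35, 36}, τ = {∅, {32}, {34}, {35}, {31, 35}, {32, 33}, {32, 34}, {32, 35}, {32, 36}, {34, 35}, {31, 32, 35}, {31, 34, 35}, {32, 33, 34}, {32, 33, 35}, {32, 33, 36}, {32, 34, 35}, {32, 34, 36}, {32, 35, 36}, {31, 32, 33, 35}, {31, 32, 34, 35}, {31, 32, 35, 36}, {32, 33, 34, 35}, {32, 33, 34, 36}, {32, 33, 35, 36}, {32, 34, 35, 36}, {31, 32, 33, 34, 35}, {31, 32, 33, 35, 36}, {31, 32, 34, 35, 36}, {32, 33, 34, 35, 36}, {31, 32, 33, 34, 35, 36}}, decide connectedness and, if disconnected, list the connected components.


(X, τ) is disconnected; components = [{34}, {31, 35}, {32, 33, 36}].

Find clopen sets (U ∈ τ with X ∖ U ∈ τ):
  U = ∅, X ∖ U = {31, 32, 33, 34, 35, 36} — both open, so U is clopen.
  U = {34}, X ∖ U = {31, 32, 33, 35, 36} — both open, so U is clopen.
  U = {31, 35}, X ∖ U = {32, 33, 34, 36} — both open, so U is clopen.
  U = {31, 34, 35}, X ∖ U = {32, 33, 36} — both open, so U is clopen.
  U = {32, 33, 36}, X ∖ U = {31, 34, 35} — both open, so U is clopen.
  U = {32, 33, 34, 36}, X ∖ U = {31, 35} — both open, so U is clopen.
  U = {31, 32, 33, 35, 36}, X ∖ U = {34} — both open, so U is clopen.
  U = {31, 32, 33, 34, 35, 36}, X ∖ U = ∅ — both open, so U is clopen.
Nontrivial clopen(s) exist: e.g. {31, 35}. So (X, τ) is disconnected.
Compute connected components by grouping points that agree on all clopens:
  component: {34}
  component: {31, 35}
  component: {32, 33, 36}


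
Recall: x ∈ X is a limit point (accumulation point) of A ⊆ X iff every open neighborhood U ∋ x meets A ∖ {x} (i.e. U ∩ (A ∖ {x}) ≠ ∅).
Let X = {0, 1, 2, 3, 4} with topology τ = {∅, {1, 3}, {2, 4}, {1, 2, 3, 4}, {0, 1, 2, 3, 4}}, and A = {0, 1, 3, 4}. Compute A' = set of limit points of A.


A' = {0, 1, 2, 3}

For each x ∈ X, list the open sets U ∈ τ with x ∈ U, then check whether U ∩ (A ∖ {x}) ≠ ∅ for every such U.
  x = 0: opens ∋ x are {0, 1, 2, 3, 4}; each meets A ∖ {0}, so x IS a limit point.
  x = 1: opens ∋ x are {1, 3}, {1, 2, 3, 4}, {0, 1, 2, 3, 4}; each meets A ∖ {1}, so x IS a limit point.
  x = 2: opens ∋ x are {2, 4}, {1, 2, 3, 4}, {0, 1, 2, 3, 4}; each meets A ∖ {2}, so x IS a limit point.
  x = 3: opens ∋ x are {1, 3}, {1, 2, 3, 4}, {0, 1, 2, 3, 4}; each meets A ∖ {3}, so x IS a limit point.
  x = 4: open {2, 4} ∋ x has {2, 4} ∩ (A ∖ {4}) = ∅, so x is NOT a limit point.
Collecting: A' = {0, 1, 2, 3}.


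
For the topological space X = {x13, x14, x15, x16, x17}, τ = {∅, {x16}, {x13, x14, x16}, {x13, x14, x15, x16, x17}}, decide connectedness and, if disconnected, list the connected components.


(X, τ) is connected.

Find clopen sets (U ∈ τ with X ∖ U ∈ τ):
  U = ∅, X ∖ U = {x13, x14, x15, x16, x17} — both open, so U is clopen.
  U = {x13, x14, x15, x16, x17}, X ∖ U = ∅ — both open, so U is clopen.
Only trivial clopens (∅ and X) exist, so (X, τ) is connected.
Compute connected components by grouping points that agree on all clopens:
  component: {x13, x14, x15, x16, x17}


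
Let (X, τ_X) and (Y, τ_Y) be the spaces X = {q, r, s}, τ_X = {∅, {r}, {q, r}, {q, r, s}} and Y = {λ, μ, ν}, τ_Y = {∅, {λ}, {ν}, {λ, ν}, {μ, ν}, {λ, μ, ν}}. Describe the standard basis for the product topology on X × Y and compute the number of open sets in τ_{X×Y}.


Basis B = {∅ × ∅, {r} × {λ}, {r} × {ν}, {q, r} × {λ}, {q, r} × {ν}, {r} × {λ, ν}, {r} × {μ, ν}, {q, r, s} × {λ}, {q, r, s} × {ν}, {r} × {λ, μ, ν}, {q, r} × {λ, ν}, {q, r} × {μ, ν}, {q, r} × {λ, μ, ν}, {q, r, s} × {λ, ν}, {q, r, s} × {μ, ν}, {q, r, s} × {λ, μ, ν}}; |τ_{X×Y}| = 40.

Enumerate products U × V with U ∈ τ_X, V ∈ τ_Y (deduplicated):
  ∅ × ∅ = {} (∅)
  {r} × {λ} = {(r,λ)}
  {r} × {ν} = {(r,ν)}
  {q, r} × {λ} = {(q,λ), (r,λ)}
  {q, r} × {ν} = {(q,ν), (r,ν)}
  {r} × {λ, ν} = {(r,λ), (r,ν)}
  {r} × {μ, ν} = {(r,μ), (r,ν)}
  {q, r, s} × {λ} = {(q,λ), (r,λ), (s,λ)}
  {q, r, s} × {ν} = {(q,ν), (r,ν), (s,ν)}
  {r} × {λ, μ, ν} = {(r,λ), (r,μ), (r,ν)}
  {q, r} × {λ, ν} = {(q,λ), (q,ν), (r,λ), (r,ν)}
  {q, r} × {μ, ν} = {(q,μ), (q,ν), (r,μ), (r,ν)}
  {q, r} × {λ, μ, ν} = {(q,λ), (q,μ), (q,ν), (r,λ), (r,μ), (r,ν)}
  {q, r, s} × {λ, ν} = {(q,λ), (q,ν), (r,λ), (r,ν), (s,λ), (s,ν)}
  {q, r, s} × {μ, ν} = {(q,μ), (q,ν), (r,μ), (r,ν), (s,μ), (s,ν)}
  {q, r, s} × {λ, μ, ν} = {(q,λ), (q,μ), (q,ν), (r,λ), (r,μ), (r,ν), (s,λ), (s,μ), (s,ν)}
These 16 distinct sets form the basis B.
Close under arbitrary unions to get τ_{X×Y}; counting gives |τ_{X×Y}| = 40.


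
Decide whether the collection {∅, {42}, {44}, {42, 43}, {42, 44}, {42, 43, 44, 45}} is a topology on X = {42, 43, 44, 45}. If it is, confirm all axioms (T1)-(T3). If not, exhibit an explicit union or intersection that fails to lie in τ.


τ is NOT a topology on X.

Axiom (T1): ∅ ∈ τ? Yes; X ∈ τ? Yes.
Axiom (T2/T3): check pairwise unions and intersections of members of τ.
Counterexample for (T2): {44} ∪ {42, 43} = {42, 43, 44} ∉ τ. Therefore τ is NOT a topology.


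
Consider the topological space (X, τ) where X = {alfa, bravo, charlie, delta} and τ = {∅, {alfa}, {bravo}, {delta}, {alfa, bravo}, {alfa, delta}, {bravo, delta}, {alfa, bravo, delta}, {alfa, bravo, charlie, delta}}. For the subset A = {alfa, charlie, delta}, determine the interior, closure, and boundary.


int(A) = {alfa, delta}, cl(A) = {alfa, charlie, delta}, ∂A = {charlie}.

Closed sets in (X, τ) are complements of opens:
  closed(X, τ) = {∅, {charlie}, {alfa, charlie}, {bravo, charlie}, {charlie, delta}, {alfa, bravo, charlie}, {alfa, charlie, delta}, {bravo, charlie, delta}, {alfa, bravo, charlie, delta}}.
int(A) = ⋃ {U ∈ τ : U ⊆ A}. Opens contained in A: ∅, {alfa}, {delta}, {alfa, delta}.
Taking the union of these: int(A) = {alfa, delta}.
cl(A) = ⋂ {C closed : A ⊆ C}. Closed sets containing A: {alfa, charlie, delta}, {alfa, bravo, charlie, delta}.
Intersecting these: cl(A) = {alfa, charlie, delta}.
∂A = cl(A) ∖ int(A) = {alfa, charlie, delta} ∖ {alfa, delta} = {charlie}.


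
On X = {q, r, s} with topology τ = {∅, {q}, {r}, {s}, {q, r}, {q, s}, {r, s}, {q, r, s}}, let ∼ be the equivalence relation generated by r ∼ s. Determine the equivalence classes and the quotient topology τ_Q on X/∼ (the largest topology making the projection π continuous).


X/∼ = {[q], [r=s]}; |τ_Q| = 4.

Equivalence classes: [q], [r=s].
Quotient map π: X → X/∼ sends q ↦ [q], r ↦ [r=s], s ↦ [r=s].
For each subset V ⊆ X/∼, compute π^{-1}(V) ⊆ X and check whether π^{-1}(V) ∈ τ. V is open in τ_Q iff π^{-1}(V) ∈ τ.
  V = {}: π^{-1}(V) = ∅ ∈ τ ✓.
  V = {[q]}: π^{-1}(V) = {q} ∈ τ ✓.
  V = {[r=s]}: π^{-1}(V) = {r, s} ∈ τ ✓.
  V = {[q], [r=s]}: π^{-1}(V) = {q, r, s} ∈ τ ✓.
Open sets in the quotient: τ_Q = {{}, {[q]}, {[r=s]}, {[q], [r=s]}} (4 elements).


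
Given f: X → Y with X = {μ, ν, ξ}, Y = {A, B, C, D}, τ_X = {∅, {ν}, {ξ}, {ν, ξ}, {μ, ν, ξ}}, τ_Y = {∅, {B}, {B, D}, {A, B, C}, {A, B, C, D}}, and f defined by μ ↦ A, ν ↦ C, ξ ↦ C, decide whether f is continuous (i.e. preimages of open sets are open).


f IS continuous.

Compute f^{-1}(U) for each U ∈ τ_Y:
  U = ∅: f^{-1}(U) = ∅ ∈ τ_X ✓.
  U = {B}: f^{-1}(U) = ∅ ∈ τ_X ✓.
  U = {B, D}: f^{-1}(U) = ∅ ∈ τ_X ✓.
  U = {A, B, C}: f^{-1}(U) = {μ, ν, ξ} ∈ τ_X ✓.
  U = {A, B, C, D}: f^{-1}(U) = {μ, ν, ξ} ∈ τ_X ✓.
Every preimage lies in τ_X, so f IS continuous.


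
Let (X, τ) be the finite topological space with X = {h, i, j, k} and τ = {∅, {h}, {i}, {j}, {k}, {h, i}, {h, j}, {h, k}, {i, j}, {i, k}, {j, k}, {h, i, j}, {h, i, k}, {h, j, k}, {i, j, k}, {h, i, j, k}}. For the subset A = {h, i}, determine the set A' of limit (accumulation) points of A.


A' = ∅

For each x ∈ X, list the open sets U ∈ τ with x ∈ U, then check whether U ∩ (A ∖ {x}) ≠ ∅ for every such U.
  x = h: open {h} ∋ x has {h} ∩ (A ∖ {h}) = ∅, so x is NOT a limit point.
  x = i: open {i} ∋ x has {i} ∩ (A ∖ {i}) = ∅, so x is NOT a limit point.
  x = j: open {j} ∋ x has {j} ∩ (A ∖ {j}) = ∅, so x is NOT a limit point.
  x = k: open {k} ∋ x has {k} ∩ (A ∖ {k}) = ∅, so x is NOT a limit point.
Collecting: A' = ∅.


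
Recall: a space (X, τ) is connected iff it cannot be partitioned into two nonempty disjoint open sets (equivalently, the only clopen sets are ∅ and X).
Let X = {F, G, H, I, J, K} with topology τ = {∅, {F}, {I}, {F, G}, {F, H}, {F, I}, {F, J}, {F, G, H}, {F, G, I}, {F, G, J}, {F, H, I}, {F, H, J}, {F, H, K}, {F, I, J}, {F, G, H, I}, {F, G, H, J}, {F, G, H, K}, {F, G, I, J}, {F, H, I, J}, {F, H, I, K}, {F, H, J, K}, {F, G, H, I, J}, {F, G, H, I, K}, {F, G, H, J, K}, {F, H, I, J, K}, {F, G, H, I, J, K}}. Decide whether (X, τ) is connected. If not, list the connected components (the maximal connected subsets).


(X, τ) is disconnected; components = [{I}, {F, G, H, J, K}].

Find clopen sets (U ∈ τ with X ∖ U ∈ τ):
  U = ∅, X ∖ U = {F, G, H, I, J, K} — both open, so U is clopen.
  U = {I}, X ∖ U = {F, G, H, J, K} — both open, so U is clopen.
  U = {F, G, H, J, K}, X ∖ U = {I} — both open, so U is clopen.
  U = {F, G, H, I, J, K}, X ∖ U = ∅ — both open, so U is clopen.
Nontrivial clopen(s) exist: e.g. {F, G, H, J, K}. So (X, τ) is disconnected.
Compute connected components by grouping points that agree on all clopens:
  component: {I}
  component: {F, G, H, J, K}


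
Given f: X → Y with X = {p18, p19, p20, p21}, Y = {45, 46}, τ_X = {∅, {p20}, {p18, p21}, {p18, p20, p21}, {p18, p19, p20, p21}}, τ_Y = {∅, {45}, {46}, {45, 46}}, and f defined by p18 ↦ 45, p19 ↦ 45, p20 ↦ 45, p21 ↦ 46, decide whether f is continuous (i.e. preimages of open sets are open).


f is NOT continuous.

Compute f^{-1}(U) for each U ∈ τ_Y:
  U = ∅: f^{-1}(U) = ∅ ∈ τ_X ✓.
  U = {45}: f^{-1}(U) = {p18, p19, p20} ∉ τ_X ✗.
  U = {46}: f^{-1}(U) = {p21} ∉ τ_X ✗.
  U = {45, 46}: f^{-1}(U) = {p18, p19, p20, p21} ∈ τ_X ✓.
Found U = {45} with f^{-1}(U) = {p18, p19, p20} not in τ_X. Therefore f is NOT continuous.


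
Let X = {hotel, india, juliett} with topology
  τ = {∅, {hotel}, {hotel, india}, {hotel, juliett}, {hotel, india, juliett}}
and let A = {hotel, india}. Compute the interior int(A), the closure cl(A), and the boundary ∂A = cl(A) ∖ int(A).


int(A) = {hotel, india}, cl(A) = {hotel, india, juliett}, ∂A = {juliett}.

Closed sets in (X, τ) are complements of opens:
  closed(X, τ) = {∅, {india}, {juliett}, {india, juliett}, {hotel, india, juliett}}.
int(A) = ⋃ {U ∈ τ : U ⊆ A}. Opens contained in A: ∅, {hotel}, {hotel, india}.
Taking the union of these: int(A) = {hotel, india}.
cl(A) = ⋂ {C closed : A ⊆ C}. Closed sets containing A: {hotel, india, juliett}.
Intersecting these: cl(A) = {hotel, india, juliett}.
∂A = cl(A) ∖ int(A) = {hotel, india, juliett} ∖ {hotel, india} = {juliett}.


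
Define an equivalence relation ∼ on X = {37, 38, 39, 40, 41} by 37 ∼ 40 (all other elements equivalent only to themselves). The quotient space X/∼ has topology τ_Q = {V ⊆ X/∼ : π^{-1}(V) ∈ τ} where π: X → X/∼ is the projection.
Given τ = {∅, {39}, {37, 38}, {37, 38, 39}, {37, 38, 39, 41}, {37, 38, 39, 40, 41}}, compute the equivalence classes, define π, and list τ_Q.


X/∼ = {[37=40], [38], [39], [41]}; |τ_Q| = 3.

Equivalence classes: [37=40], [38], [39], [41].
Quotient map π: X → X/∼ sends 37 ↦ [37=40], 38 ↦ [38], 39 ↦ [39], 40 ↦ [37=40], 41 ↦ [41].
For each subset V ⊆ X/∼, compute π^{-1}(V) ⊆ X and check whether π^{-1}(V) ∈ τ. V is open in τ_Q iff π^{-1}(V) ∈ τ.
  V = {}: π^{-1}(V) = ∅ ∈ τ ✓.
  V = {[37=40]}: π^{-1}(V) = {37, 40} ∉ τ ✗.
  V = {[38]}: π^{-1}(V) = {38} ∉ τ ✗.
  V = {[37=40], [38]}: π^{-1}(V) = {37, 38, 40} ∉ τ ✗.
  V = {[39]}: π^{-1}(V) = {39} ∈ τ ✓.
  V = {[37=40], [39]}: π^{-1}(V) = {37, 39, 40} ∉ τ ✗.
  V = {[38], [39]}: π^{-1}(V) = {38, 39} ∉ τ ✗.
  V = {[37=40], [38], [39]}: π^{-1}(V) = {37, 38, 39, 40} ∉ τ ✗.
  V = {[41]}: π^{-1}(V) = {41} ∉ τ ✗.
  V = {[37=40], [41]}: π^{-1}(V) = {37, 40, 41} ∉ τ ✗.
  V = {[38], [41]}: π^{-1}(V) = {38, 41} ∉ τ ✗.
  V = {[37=40], [38], [41]}: π^{-1}(V) = {37, 38, 40, 41} ∉ τ ✗.
  V = {[39], [41]}: π^{-1}(V) = {39, 41} ∉ τ ✗.
  V = {[37=40], [39], [41]}: π^{-1}(V) = {37, 39, 40, 41} ∉ τ ✗.
  V = {[38], [39], [41]}: π^{-1}(V) = {38, 39, 41} ∉ τ ✗.
  V = {[37=40], [38], [39], [41]}: π^{-1}(V) = {37, 38, 39, 40, 41} ∈ τ ✓.
Open sets in the quotient: τ_Q = {{}, {[39]}, {[37=40], [38], [39], [41]}} (3 elements).


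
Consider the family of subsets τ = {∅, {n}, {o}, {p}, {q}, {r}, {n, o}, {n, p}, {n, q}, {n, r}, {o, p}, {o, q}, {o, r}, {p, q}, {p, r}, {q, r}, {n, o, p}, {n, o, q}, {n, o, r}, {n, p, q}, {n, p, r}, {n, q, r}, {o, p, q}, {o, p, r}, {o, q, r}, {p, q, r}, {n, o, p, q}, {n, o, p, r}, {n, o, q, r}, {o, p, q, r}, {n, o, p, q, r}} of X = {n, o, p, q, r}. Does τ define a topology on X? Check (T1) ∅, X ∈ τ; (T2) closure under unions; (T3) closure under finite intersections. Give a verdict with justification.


τ is NOT a topology on X.

Axiom (T1): ∅ ∈ τ? Yes; X ∈ τ? Yes.
Axiom (T2/T3): check pairwise unions and intersections of members of τ.
Counterexample for (T2): {n} ∪ {p, q, r} = {n, p, q, r} ∉ τ. Therefore τ is NOT a topology.


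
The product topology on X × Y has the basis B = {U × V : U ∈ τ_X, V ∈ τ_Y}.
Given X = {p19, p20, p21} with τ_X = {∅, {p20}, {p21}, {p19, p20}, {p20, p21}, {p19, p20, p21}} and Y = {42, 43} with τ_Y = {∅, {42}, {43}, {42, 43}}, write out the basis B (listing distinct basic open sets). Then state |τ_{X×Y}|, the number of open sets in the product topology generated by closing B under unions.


Basis B = {∅ × ∅, {p20} × {42}, {p20} × {43}, {p21} × {42}, {p21} × {43}, {p19, p20} × {42}, {p19, p20} × {43}, {p20} × {42, 43}, {p20, p21} × {42}, {p20, p21} × {43}, {p21} × {42, 43}, {p19, p20, p21} × {42}, {p19, p20, p21} × {43}, {p19, p20} × {42, 43}, {p20, p21} × {42, 43}, {p19, p20, p21} × {42, 43}}; |τ_{X×Y}| = 36.

Enumerate products U × V with U ∈ τ_X, V ∈ τ_Y (deduplicated):
  ∅ × ∅ = {} (∅)
  {p20} × {42} = {(p20,42)}
  {p20} × {43} = {(p20,43)}
  {p21} × {42} = {(p21,42)}
  {p21} × {43} = {(p21,43)}
  {p19, p20} × {42} = {(p19,42), (p20,42)}
  {p19, p20} × {43} = {(p19,43), (p20,43)}
  {p20} × {42, 43} = {(p20,42), (p20,43)}
  {p20, p21} × {42} = {(p20,42), (p21,42)}
  {p20, p21} × {43} = {(p20,43), (p21,43)}
  {p21} × {42, 43} = {(p21,42), (p21,43)}
  {p19, p20, p21} × {42} = {(p19,42), (p20,42), (p21,42)}
  {p19, p20, p21} × {43} = {(p19,43), (p20,43), (p21,43)}
  {p19, p20} × {42, 43} = {(p19,42), (p19,43), (p20,42), (p20,43)}
  {p20, p21} × {42, 43} = {(p20,42), (p20,43), (p21,42), (p21,43)}
  {p19, p20, p21} × {42, 43} = {(p19,42), (p19,43), (p20,42), (p20,43), (p21,42), (p21,43)}
These 16 distinct sets form the basis B.
Close under arbitrary unions to get τ_{X×Y}; counting gives |τ_{X×Y}| = 36.


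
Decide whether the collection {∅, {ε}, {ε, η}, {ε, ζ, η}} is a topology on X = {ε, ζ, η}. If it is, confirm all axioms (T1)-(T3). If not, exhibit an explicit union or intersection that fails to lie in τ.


τ IS a topology on X.

Axiom (T1): ∅ ∈ τ? Yes; X ∈ τ? Yes.
Axiom (T2/T3): check pairwise unions and intersections of members of τ.
All pairwise intersections and unions checked — each lies in τ. Therefore τ satisfies (T1), (T2), (T3): it IS a topology on X.


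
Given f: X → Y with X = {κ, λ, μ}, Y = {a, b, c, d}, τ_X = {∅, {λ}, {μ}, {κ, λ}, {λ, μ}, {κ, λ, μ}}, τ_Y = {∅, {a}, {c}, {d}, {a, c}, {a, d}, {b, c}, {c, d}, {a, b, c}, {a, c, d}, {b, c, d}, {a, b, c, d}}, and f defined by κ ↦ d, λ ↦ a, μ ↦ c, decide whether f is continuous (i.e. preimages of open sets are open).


f is NOT continuous.

Compute f^{-1}(U) for each U ∈ τ_Y:
  U = ∅: f^{-1}(U) = ∅ ∈ τ_X ✓.
  U = {a}: f^{-1}(U) = {λ} ∈ τ_X ✓.
  U = {c}: f^{-1}(U) = {μ} ∈ τ_X ✓.
  U = {d}: f^{-1}(U) = {κ} ∉ τ_X ✗.
  U = {a, c}: f^{-1}(U) = {λ, μ} ∈ τ_X ✓.
  U = {a, d}: f^{-1}(U) = {κ, λ} ∈ τ_X ✓.
  U = {b, c}: f^{-1}(U) = {μ} ∈ τ_X ✓.
  U = {c, d}: f^{-1}(U) = {κ, μ} ∉ τ_X ✗.
  U = {a, b, c}: f^{-1}(U) = {λ, μ} ∈ τ_X ✓.
  U = {a, c, d}: f^{-1}(U) = {κ, λ, μ} ∈ τ_X ✓.
  U = {b, c, d}: f^{-1}(U) = {κ, μ} ∉ τ_X ✗.
  U = {a, b, c, d}: f^{-1}(U) = {κ, λ, μ} ∈ τ_X ✓.
Found U = {d} with f^{-1}(U) = {κ} not in τ_X. Therefore f is NOT continuous.


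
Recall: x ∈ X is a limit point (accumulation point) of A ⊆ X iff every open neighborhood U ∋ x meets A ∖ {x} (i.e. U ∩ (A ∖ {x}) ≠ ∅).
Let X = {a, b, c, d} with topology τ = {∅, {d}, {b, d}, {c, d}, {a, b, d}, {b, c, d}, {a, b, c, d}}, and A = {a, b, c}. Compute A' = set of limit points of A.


A' = {a}

For each x ∈ X, list the open sets U ∈ τ with x ∈ U, then check whether U ∩ (A ∖ {x}) ≠ ∅ for every such U.
  x = a: opens ∋ x are {a, b, d}, {a, b, c, d}; each meets A ∖ {a}, so x IS a limit point.
  x = b: open {b, d} ∋ x has {b, d} ∩ (A ∖ {b}) = ∅, so x is NOT a limit point.
  x = c: open {c, d} ∋ x has {c, d} ∩ (A ∖ {c}) = ∅, so x is NOT a limit point.
  x = d: open {d} ∋ x has {d} ∩ (A ∖ {d}) = ∅, so x is NOT a limit point.
Collecting: A' = {a}.
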